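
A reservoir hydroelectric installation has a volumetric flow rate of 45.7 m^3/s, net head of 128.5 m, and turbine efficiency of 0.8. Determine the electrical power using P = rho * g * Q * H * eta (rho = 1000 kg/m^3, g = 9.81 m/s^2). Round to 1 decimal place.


Apply the hydropower formula P = rho * g * Q * H * eta
rho * g = 1000 * 9.81 = 9810.0
P = 9810.0 * 45.7 * 128.5 * 0.8
P = 46086987.6 W

46086987.6


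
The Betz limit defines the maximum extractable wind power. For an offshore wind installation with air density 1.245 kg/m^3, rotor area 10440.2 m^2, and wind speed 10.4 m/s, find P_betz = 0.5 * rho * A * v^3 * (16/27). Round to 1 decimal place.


The Betz coefficient Cp_max = 16/27 = 0.5926
v^3 = 10.4^3 = 1124.864
P_betz = 0.5 * rho * A * v^3 * Cp_max
P_betz = 0.5 * 1.245 * 10440.2 * 1124.864 * 0.5926
P_betz = 4332159.2 W

4332159.2


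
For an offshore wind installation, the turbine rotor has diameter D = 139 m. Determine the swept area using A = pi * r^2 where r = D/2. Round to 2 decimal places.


Compute the rotor radius:
  r = D / 2 = 139 / 2 = 69.5 m
Calculate swept area:
  A = pi * r^2 = pi * 69.5^2
  A = 15174.68 m^2

15174.68


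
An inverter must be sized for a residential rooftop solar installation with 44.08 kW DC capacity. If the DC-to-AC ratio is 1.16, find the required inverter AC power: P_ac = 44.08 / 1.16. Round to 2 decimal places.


The inverter AC capacity is determined by the DC/AC ratio.
Given: P_dc = 44.08 kW, DC/AC ratio = 1.16
P_ac = P_dc / ratio = 44.08 / 1.16
P_ac = 38.00 kW

38.00


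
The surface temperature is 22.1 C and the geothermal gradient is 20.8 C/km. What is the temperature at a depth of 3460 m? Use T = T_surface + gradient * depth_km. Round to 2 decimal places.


Convert depth to km: 3460 / 1000 = 3.46 km
Temperature increase = gradient * depth_km = 20.8 * 3.46 = 71.97 C
Temperature at depth = T_surface + delta_T = 22.1 + 71.97
T = 94.07 C

94.07


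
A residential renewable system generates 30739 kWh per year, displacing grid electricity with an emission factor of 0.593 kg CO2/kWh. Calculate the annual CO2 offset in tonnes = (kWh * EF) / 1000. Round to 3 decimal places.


CO2 offset in kg = generation * emission_factor
CO2 offset = 30739 * 0.593 = 18228.23 kg
Convert to tonnes:
  CO2 offset = 18228.23 / 1000 = 18.228 tonnes

18.228


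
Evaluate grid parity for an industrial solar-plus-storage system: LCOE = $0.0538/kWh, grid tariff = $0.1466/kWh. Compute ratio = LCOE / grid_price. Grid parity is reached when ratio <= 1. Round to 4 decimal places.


Compare LCOE to grid price:
  LCOE = $0.0538/kWh, Grid price = $0.1466/kWh
  Ratio = LCOE / grid_price = 0.0538 / 0.1466 = 0.3670
  Grid parity achieved (ratio <= 1)? yes

0.3670


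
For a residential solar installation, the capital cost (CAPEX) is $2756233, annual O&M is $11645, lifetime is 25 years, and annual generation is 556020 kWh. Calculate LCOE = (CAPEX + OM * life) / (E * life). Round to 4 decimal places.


Total cost = CAPEX + OM * lifetime = 2756233 + 11645 * 25 = 2756233 + 291125 = 3047358
Total generation = annual * lifetime = 556020 * 25 = 13900500 kWh
LCOE = 3047358 / 13900500
LCOE = 0.2192 $/kWh

0.2192


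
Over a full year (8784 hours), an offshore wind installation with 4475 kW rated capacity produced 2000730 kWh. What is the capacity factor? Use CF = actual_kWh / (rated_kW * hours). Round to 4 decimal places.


Capacity factor = actual output / maximum possible output
Maximum possible = rated * hours = 4475 * 8784 = 39308400 kWh
CF = 2000730 / 39308400
CF = 0.0509

0.0509


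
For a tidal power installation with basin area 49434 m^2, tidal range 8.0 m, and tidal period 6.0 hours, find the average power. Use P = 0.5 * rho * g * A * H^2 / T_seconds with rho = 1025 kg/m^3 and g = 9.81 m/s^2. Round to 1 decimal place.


Convert period to seconds: T = 6.0 * 3600 = 21600.0 s
H^2 = 8.0^2 = 64.0
P = 0.5 * rho * g * A * H^2 / T
P = 0.5 * 1025 * 9.81 * 49434 * 64.0 / 21600.0
P = 736401.8 W

736401.8


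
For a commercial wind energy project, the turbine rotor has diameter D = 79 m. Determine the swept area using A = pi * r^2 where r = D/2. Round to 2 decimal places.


Compute the rotor radius:
  r = D / 2 = 79 / 2 = 39.5 m
Calculate swept area:
  A = pi * r^2 = pi * 39.5^2
  A = 4901.67 m^2

4901.67


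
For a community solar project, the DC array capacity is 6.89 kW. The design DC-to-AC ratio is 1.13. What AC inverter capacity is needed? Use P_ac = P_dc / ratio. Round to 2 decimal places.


The inverter AC capacity is determined by the DC/AC ratio.
Given: P_dc = 6.89 kW, DC/AC ratio = 1.13
P_ac = P_dc / ratio = 6.89 / 1.13
P_ac = 6.10 kW

6.10


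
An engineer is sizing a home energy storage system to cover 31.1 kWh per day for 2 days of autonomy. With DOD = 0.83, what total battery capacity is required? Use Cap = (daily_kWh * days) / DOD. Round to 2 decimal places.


Total energy needed = daily * days = 31.1 * 2 = 62.2 kWh
Account for depth of discharge:
  Cap = total_energy / DOD = 62.2 / 0.83
  Cap = 74.94 kWh

74.94


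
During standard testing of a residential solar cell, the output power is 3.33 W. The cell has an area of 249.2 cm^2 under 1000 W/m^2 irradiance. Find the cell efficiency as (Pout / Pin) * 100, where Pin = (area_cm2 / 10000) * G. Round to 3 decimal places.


First compute the input power:
  Pin = area_cm2 / 10000 * G = 249.2 / 10000 * 1000 = 24.92 W
Then compute efficiency:
  Efficiency = (Pout / Pin) * 100 = (3.33 / 24.92) * 100
  Efficiency = 13.363%

13.363


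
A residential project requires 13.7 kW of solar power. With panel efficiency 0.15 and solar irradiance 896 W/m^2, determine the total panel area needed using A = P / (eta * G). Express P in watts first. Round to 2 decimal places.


Convert target power to watts: P = 13.7 * 1000 = 13700.0 W
Compute denominator: eta * G = 0.15 * 896 = 134.4
Required area A = P / (eta * G) = 13700.0 / 134.4
A = 101.93 m^2

101.93


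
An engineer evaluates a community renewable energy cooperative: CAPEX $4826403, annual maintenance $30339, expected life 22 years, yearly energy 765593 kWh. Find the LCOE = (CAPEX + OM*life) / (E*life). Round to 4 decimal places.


Total cost = CAPEX + OM * lifetime = 4826403 + 30339 * 22 = 4826403 + 667458 = 5493861
Total generation = annual * lifetime = 765593 * 22 = 16843046 kWh
LCOE = 5493861 / 16843046
LCOE = 0.3262 $/kWh

0.3262


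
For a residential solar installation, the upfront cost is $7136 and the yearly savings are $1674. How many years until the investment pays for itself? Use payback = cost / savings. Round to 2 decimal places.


Simple payback period = initial cost / annual savings
Payback = 7136 / 1674
Payback = 4.26 years

4.26


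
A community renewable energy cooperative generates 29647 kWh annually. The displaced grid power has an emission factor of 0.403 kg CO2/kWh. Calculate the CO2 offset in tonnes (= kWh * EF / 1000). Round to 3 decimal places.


CO2 offset in kg = generation * emission_factor
CO2 offset = 29647 * 0.403 = 11947.74 kg
Convert to tonnes:
  CO2 offset = 11947.74 / 1000 = 11.948 tonnes

11.948


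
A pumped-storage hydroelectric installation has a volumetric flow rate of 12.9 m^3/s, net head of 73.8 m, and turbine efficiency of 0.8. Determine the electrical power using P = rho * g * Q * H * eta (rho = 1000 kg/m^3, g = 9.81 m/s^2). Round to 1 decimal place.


Apply the hydropower formula P = rho * g * Q * H * eta
rho * g = 1000 * 9.81 = 9810.0
P = 9810.0 * 12.9 * 73.8 * 0.8
P = 7471453.0 W

7471453.0


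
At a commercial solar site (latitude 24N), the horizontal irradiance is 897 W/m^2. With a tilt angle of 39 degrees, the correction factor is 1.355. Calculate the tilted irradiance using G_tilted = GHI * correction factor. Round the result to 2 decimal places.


Identify the given values:
  GHI = 897 W/m^2, tilt correction factor = 1.355
Apply the formula G_tilted = GHI * factor:
  G_tilted = 897 * 1.355
  G_tilted = 1215.44 W/m^2

1215.44


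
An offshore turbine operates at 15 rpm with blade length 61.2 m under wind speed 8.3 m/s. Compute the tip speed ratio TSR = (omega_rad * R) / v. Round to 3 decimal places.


Convert rotational speed to rad/s:
  omega = 15 * 2 * pi / 60 = 1.5708 rad/s
Compute tip speed:
  v_tip = omega * R = 1.5708 * 61.2 = 96.133 m/s
Tip speed ratio:
  TSR = v_tip / v_wind = 96.133 / 8.3 = 11.582

11.582


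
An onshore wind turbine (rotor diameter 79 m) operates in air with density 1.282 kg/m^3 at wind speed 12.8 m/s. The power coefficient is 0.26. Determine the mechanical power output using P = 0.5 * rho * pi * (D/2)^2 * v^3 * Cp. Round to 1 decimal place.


Step 1 -- Compute swept area:
  A = pi * (D/2)^2 = pi * (79/2)^2 = 4901.67 m^2
Step 2 -- Apply wind power equation:
  P = 0.5 * rho * A * v^3 * Cp
  v^3 = 12.8^3 = 2097.152
  P = 0.5 * 1.282 * 4901.67 * 2097.152 * 0.26
  P = 1713189.3 W

1713189.3


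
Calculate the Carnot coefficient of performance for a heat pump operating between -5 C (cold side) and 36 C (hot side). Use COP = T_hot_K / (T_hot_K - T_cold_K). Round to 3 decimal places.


Convert to Kelvin:
  T_hot = 36 + 273.15 = 309.15 K
  T_cold = -5 + 273.15 = 268.15 K
Apply Carnot COP formula:
  COP = T_hot_K / (T_hot_K - T_cold_K) = 309.15 / 41.0
  COP = 7.540

7.540


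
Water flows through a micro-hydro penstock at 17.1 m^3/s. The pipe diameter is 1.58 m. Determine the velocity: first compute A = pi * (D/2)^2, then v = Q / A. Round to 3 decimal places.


Compute pipe cross-sectional area:
  A = pi * (D/2)^2 = pi * (1.58/2)^2 = 1.9607 m^2
Calculate velocity:
  v = Q / A = 17.1 / 1.9607
  v = 8.722 m/s

8.722


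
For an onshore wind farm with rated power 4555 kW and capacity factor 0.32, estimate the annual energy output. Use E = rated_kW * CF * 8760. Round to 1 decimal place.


Annual energy = rated_kW * capacity_factor * hours_per_year
Given: P_rated = 4555 kW, CF = 0.32, hours = 8760
E = 4555 * 0.32 * 8760
E = 12768576.0 kWh

12768576.0


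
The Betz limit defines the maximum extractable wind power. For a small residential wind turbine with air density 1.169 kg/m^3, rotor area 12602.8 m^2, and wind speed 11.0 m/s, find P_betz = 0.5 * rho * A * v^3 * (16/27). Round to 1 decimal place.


The Betz coefficient Cp_max = 16/27 = 0.5926
v^3 = 11.0^3 = 1331.0
P_betz = 0.5 * rho * A * v^3 * Cp_max
P_betz = 0.5 * 1.169 * 12602.8 * 1331.0 * 0.5926
P_betz = 5810129.8 W

5810129.8


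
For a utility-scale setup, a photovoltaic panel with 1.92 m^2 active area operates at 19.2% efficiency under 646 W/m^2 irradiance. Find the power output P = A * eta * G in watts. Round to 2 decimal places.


Use the solar power formula P = A * eta * G.
Given: A = 1.92 m^2, eta = 0.192, G = 646 W/m^2
P = 1.92 * 0.192 * 646
P = 238.14 W

238.14


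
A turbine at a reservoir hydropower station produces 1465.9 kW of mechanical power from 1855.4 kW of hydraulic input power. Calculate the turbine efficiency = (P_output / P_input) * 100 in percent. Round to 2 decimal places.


Turbine efficiency = (output power / input power) * 100
eta = (1465.9 / 1855.4) * 100
eta = 79.01%

79.01


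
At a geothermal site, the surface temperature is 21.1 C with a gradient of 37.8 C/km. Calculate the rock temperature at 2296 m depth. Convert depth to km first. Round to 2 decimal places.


Convert depth to km: 2296 / 1000 = 2.296 km
Temperature increase = gradient * depth_km = 37.8 * 2.296 = 86.79 C
Temperature at depth = T_surface + delta_T = 21.1 + 86.79
T = 107.89 C

107.89


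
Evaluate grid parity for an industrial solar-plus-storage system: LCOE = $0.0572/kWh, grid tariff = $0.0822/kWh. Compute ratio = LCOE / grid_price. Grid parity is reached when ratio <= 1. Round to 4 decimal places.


Compare LCOE to grid price:
  LCOE = $0.0572/kWh, Grid price = $0.0822/kWh
  Ratio = LCOE / grid_price = 0.0572 / 0.0822 = 0.6959
  Grid parity achieved (ratio <= 1)? yes

0.6959


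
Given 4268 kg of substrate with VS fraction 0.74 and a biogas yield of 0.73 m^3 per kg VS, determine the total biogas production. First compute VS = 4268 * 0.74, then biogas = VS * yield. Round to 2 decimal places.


Compute volatile solids:
  VS = mass * VS_fraction = 4268 * 0.74 = 3158.32 kg
Calculate biogas volume:
  Biogas = VS * specific_yield = 3158.32 * 0.73
  Biogas = 2305.57 m^3

2305.57


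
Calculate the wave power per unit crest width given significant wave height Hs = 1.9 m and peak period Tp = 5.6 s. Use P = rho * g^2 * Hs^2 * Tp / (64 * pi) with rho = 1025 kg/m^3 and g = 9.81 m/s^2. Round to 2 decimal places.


Apply wave power formula:
  g^2 = 9.81^2 = 96.2361
  Hs^2 = 1.9^2 = 3.61
  Numerator = rho * g^2 * Hs^2 * Tp = 1025 * 96.2361 * 3.61 * 5.6 = 1994146.72
  Denominator = 64 * pi = 201.0619
  P = 1994146.72 / 201.0619 = 9918.07 W/m

9918.07


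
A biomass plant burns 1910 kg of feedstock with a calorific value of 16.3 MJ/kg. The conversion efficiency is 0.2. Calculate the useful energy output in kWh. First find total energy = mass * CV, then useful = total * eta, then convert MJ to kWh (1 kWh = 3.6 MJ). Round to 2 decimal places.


Total energy = mass * CV = 1910 * 16.3 = 31133.0 MJ
Useful energy = total * eta = 31133.0 * 0.2 = 6226.6 MJ
Convert to kWh: 6226.6 / 3.6
Useful energy = 1729.61 kWh

1729.61


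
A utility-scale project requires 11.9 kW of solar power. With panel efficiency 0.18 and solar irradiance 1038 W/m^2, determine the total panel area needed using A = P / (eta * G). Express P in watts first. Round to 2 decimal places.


Convert target power to watts: P = 11.9 * 1000 = 11900.0 W
Compute denominator: eta * G = 0.18 * 1038 = 186.84
Required area A = P / (eta * G) = 11900.0 / 186.84
A = 63.69 m^2

63.69


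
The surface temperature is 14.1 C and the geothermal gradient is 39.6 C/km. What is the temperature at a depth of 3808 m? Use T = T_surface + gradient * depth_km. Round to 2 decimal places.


Convert depth to km: 3808 / 1000 = 3.808 km
Temperature increase = gradient * depth_km = 39.6 * 3.808 = 150.8 C
Temperature at depth = T_surface + delta_T = 14.1 + 150.8
T = 164.90 C

164.90


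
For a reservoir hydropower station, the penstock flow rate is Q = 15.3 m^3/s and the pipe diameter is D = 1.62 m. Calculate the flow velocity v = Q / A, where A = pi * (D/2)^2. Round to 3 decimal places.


Compute pipe cross-sectional area:
  A = pi * (D/2)^2 = pi * (1.62/2)^2 = 2.0612 m^2
Calculate velocity:
  v = Q / A = 15.3 / 2.0612
  v = 7.423 m/s

7.423


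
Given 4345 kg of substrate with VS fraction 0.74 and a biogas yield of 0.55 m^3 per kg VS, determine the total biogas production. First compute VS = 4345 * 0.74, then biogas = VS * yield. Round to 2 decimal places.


Compute volatile solids:
  VS = mass * VS_fraction = 4345 * 0.74 = 3215.3 kg
Calculate biogas volume:
  Biogas = VS * specific_yield = 3215.3 * 0.55
  Biogas = 1768.42 m^3

1768.42


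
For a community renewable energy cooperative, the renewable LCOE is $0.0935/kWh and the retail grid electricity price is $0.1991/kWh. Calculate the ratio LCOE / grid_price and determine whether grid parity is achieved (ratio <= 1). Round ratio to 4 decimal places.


Compare LCOE to grid price:
  LCOE = $0.0935/kWh, Grid price = $0.1991/kWh
  Ratio = LCOE / grid_price = 0.0935 / 0.1991 = 0.4696
  Grid parity achieved (ratio <= 1)? yes

0.4696


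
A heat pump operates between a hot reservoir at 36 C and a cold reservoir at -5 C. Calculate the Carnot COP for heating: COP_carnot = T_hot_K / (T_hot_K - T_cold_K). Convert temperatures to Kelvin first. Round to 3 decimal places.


Convert to Kelvin:
  T_hot = 36 + 273.15 = 309.15 K
  T_cold = -5 + 273.15 = 268.15 K
Apply Carnot COP formula:
  COP = T_hot_K / (T_hot_K - T_cold_K) = 309.15 / 41.0
  COP = 7.540

7.540


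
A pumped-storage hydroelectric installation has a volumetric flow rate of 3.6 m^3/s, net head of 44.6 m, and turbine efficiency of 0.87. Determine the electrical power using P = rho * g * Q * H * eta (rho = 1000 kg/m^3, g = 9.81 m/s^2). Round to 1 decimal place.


Apply the hydropower formula P = rho * g * Q * H * eta
rho * g = 1000 * 9.81 = 9810.0
P = 9810.0 * 3.6 * 44.6 * 0.87
P = 1370331.4 W

1370331.4


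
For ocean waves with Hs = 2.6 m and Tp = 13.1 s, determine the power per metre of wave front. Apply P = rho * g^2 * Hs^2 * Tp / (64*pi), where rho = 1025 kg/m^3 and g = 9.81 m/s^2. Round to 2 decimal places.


Apply wave power formula:
  g^2 = 9.81^2 = 96.2361
  Hs^2 = 2.6^2 = 6.76
  Numerator = rho * g^2 * Hs^2 * Tp = 1025 * 96.2361 * 6.76 * 13.1 = 8735341.17
  Denominator = 64 * pi = 201.0619
  P = 8735341.17 / 201.0619 = 43446.02 W/m

43446.02


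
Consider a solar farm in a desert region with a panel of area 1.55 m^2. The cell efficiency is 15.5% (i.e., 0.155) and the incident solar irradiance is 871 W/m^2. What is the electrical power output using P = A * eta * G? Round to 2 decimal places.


Use the solar power formula P = A * eta * G.
Given: A = 1.55 m^2, eta = 0.155, G = 871 W/m^2
P = 1.55 * 0.155 * 871
P = 209.26 W

209.26


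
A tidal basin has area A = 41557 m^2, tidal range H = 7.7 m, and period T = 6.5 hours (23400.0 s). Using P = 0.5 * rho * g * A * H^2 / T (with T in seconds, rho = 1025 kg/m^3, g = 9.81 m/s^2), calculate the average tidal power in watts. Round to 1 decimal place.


Convert period to seconds: T = 6.5 * 3600 = 23400.0 s
H^2 = 7.7^2 = 59.29
P = 0.5 * rho * g * A * H^2 / T
P = 0.5 * 1025 * 9.81 * 41557 * 59.29 / 23400.0
P = 529386.3 W

529386.3


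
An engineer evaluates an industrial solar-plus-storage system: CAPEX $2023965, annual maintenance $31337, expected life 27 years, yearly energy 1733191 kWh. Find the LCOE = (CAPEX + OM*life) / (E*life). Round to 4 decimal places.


Total cost = CAPEX + OM * lifetime = 2023965 + 31337 * 27 = 2023965 + 846099 = 2870064
Total generation = annual * lifetime = 1733191 * 27 = 46796157 kWh
LCOE = 2870064 / 46796157
LCOE = 0.0613 $/kWh

0.0613


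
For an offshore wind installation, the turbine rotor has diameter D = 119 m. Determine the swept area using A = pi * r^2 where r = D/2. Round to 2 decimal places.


Compute the rotor radius:
  r = D / 2 = 119 / 2 = 59.5 m
Calculate swept area:
  A = pi * r^2 = pi * 59.5^2
  A = 11122.02 m^2

11122.02


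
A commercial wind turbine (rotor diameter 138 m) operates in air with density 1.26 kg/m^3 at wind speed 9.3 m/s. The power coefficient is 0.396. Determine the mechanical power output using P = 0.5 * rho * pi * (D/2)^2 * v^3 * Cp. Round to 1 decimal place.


Step 1 -- Compute swept area:
  A = pi * (D/2)^2 = pi * (138/2)^2 = 14957.12 m^2
Step 2 -- Apply wind power equation:
  P = 0.5 * rho * A * v^3 * Cp
  v^3 = 9.3^3 = 804.357
  P = 0.5 * 1.26 * 14957.12 * 804.357 * 0.396
  P = 3001460.5 W

3001460.5


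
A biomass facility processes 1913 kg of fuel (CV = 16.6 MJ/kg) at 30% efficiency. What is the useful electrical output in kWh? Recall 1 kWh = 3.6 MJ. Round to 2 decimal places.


Total energy = mass * CV = 1913 * 16.6 = 31755.8 MJ
Useful energy = total * eta = 31755.8 * 0.3 = 9526.74 MJ
Convert to kWh: 9526.74 / 3.6
Useful energy = 2646.32 kWh

2646.32


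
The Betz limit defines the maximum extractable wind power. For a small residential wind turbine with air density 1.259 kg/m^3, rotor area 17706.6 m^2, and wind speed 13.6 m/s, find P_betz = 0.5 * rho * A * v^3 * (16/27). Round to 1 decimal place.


The Betz coefficient Cp_max = 16/27 = 0.5926
v^3 = 13.6^3 = 2515.456
P_betz = 0.5 * rho * A * v^3 * Cp_max
P_betz = 0.5 * 1.259 * 17706.6 * 2515.456 * 0.5926
P_betz = 16615134.2 W

16615134.2


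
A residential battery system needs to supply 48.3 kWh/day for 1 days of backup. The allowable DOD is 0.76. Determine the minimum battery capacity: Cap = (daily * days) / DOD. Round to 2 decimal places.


Total energy needed = daily * days = 48.3 * 1 = 48.3 kWh
Account for depth of discharge:
  Cap = total_energy / DOD = 48.3 / 0.76
  Cap = 63.55 kWh

63.55


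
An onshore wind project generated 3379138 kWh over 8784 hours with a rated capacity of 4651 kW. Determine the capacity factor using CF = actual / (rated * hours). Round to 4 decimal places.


Capacity factor = actual output / maximum possible output
Maximum possible = rated * hours = 4651 * 8784 = 40854384 kWh
CF = 3379138 / 40854384
CF = 0.0827

0.0827


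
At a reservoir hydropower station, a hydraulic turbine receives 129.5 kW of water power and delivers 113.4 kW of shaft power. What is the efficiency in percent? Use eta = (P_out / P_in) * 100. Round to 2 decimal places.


Turbine efficiency = (output power / input power) * 100
eta = (113.4 / 129.5) * 100
eta = 87.57%

87.57


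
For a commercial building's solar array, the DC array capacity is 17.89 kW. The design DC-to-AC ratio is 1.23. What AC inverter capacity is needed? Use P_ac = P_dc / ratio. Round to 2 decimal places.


The inverter AC capacity is determined by the DC/AC ratio.
Given: P_dc = 17.89 kW, DC/AC ratio = 1.23
P_ac = P_dc / ratio = 17.89 / 1.23
P_ac = 14.54 kW

14.54


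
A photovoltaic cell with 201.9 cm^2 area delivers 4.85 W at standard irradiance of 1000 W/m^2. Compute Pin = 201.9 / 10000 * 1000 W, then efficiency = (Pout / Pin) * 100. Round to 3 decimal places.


First compute the input power:
  Pin = area_cm2 / 10000 * G = 201.9 / 10000 * 1000 = 20.19 W
Then compute efficiency:
  Efficiency = (Pout / Pin) * 100 = (4.85 / 20.19) * 100
  Efficiency = 24.022%

24.022


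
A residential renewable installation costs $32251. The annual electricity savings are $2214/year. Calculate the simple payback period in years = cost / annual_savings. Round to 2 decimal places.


Simple payback period = initial cost / annual savings
Payback = 32251 / 2214
Payback = 14.57 years

14.57


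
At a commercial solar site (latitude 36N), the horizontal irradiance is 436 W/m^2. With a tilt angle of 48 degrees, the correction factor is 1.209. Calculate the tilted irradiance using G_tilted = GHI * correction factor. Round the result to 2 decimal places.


Identify the given values:
  GHI = 436 W/m^2, tilt correction factor = 1.209
Apply the formula G_tilted = GHI * factor:
  G_tilted = 436 * 1.209
  G_tilted = 527.12 W/m^2

527.12


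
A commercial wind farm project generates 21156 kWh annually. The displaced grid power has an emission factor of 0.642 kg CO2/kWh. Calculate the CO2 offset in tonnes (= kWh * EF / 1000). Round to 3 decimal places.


CO2 offset in kg = generation * emission_factor
CO2 offset = 21156 * 0.642 = 13582.15 kg
Convert to tonnes:
  CO2 offset = 13582.15 / 1000 = 13.582 tonnes

13.582


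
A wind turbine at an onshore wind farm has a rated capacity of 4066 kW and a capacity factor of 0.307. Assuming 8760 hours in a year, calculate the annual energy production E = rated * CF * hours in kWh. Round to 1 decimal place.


Annual energy = rated_kW * capacity_factor * hours_per_year
Given: P_rated = 4066 kW, CF = 0.307, hours = 8760
E = 4066 * 0.307 * 8760
E = 10934775.1 kWh

10934775.1


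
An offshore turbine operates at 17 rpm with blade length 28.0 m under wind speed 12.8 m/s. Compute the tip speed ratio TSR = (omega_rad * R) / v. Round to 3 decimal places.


Convert rotational speed to rad/s:
  omega = 17 * 2 * pi / 60 = 1.7802 rad/s
Compute tip speed:
  v_tip = omega * R = 1.7802 * 28.0 = 49.847 m/s
Tip speed ratio:
  TSR = v_tip / v_wind = 49.847 / 12.8 = 3.894

3.894


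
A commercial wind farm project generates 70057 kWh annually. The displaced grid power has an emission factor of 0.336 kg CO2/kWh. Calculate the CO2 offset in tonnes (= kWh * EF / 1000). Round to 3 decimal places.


CO2 offset in kg = generation * emission_factor
CO2 offset = 70057 * 0.336 = 23539.15 kg
Convert to tonnes:
  CO2 offset = 23539.15 / 1000 = 23.539 tonnes

23.539


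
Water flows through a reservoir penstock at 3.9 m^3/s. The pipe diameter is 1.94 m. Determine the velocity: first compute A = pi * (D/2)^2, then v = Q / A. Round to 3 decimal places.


Compute pipe cross-sectional area:
  A = pi * (D/2)^2 = pi * (1.94/2)^2 = 2.9559 m^2
Calculate velocity:
  v = Q / A = 3.9 / 2.9559
  v = 1.319 m/s

1.319


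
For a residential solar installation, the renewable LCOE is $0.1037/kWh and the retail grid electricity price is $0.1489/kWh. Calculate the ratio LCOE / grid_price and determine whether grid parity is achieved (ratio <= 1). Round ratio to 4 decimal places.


Compare LCOE to grid price:
  LCOE = $0.1037/kWh, Grid price = $0.1489/kWh
  Ratio = LCOE / grid_price = 0.1037 / 0.1489 = 0.6964
  Grid parity achieved (ratio <= 1)? yes

0.6964


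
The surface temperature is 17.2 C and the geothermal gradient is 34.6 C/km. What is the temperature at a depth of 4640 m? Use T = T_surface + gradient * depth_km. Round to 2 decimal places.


Convert depth to km: 4640 / 1000 = 4.64 km
Temperature increase = gradient * depth_km = 34.6 * 4.64 = 160.54 C
Temperature at depth = T_surface + delta_T = 17.2 + 160.54
T = 177.74 C

177.74


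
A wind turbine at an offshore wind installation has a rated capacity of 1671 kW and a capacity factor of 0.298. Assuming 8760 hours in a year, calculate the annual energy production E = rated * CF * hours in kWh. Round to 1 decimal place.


Annual energy = rated_kW * capacity_factor * hours_per_year
Given: P_rated = 1671 kW, CF = 0.298, hours = 8760
E = 1671 * 0.298 * 8760
E = 4362112.1 kWh

4362112.1


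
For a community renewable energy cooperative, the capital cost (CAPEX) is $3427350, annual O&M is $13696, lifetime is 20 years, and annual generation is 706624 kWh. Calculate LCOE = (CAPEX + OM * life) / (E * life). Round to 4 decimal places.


Total cost = CAPEX + OM * lifetime = 3427350 + 13696 * 20 = 3427350 + 273920 = 3701270
Total generation = annual * lifetime = 706624 * 20 = 14132480 kWh
LCOE = 3701270 / 14132480
LCOE = 0.2619 $/kWh

0.2619


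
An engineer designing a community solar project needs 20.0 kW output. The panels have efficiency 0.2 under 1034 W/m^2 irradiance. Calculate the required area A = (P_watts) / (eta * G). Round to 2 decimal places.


Convert target power to watts: P = 20.0 * 1000 = 20000.0 W
Compute denominator: eta * G = 0.2 * 1034 = 206.8
Required area A = P / (eta * G) = 20000.0 / 206.8
A = 96.71 m^2

96.71


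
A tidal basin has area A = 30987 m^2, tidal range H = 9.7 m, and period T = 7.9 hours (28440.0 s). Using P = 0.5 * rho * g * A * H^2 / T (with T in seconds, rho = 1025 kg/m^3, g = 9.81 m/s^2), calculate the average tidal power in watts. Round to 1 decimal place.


Convert period to seconds: T = 7.9 * 3600 = 28440.0 s
H^2 = 9.7^2 = 94.09
P = 0.5 * rho * g * A * H^2 / T
P = 0.5 * 1025 * 9.81 * 30987 * 94.09 / 28440.0
P = 515414.1 W

515414.1


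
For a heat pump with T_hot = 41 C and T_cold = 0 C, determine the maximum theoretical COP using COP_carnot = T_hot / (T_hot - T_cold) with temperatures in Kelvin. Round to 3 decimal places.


Convert to Kelvin:
  T_hot = 41 + 273.15 = 314.15 K
  T_cold = 0 + 273.15 = 273.15 K
Apply Carnot COP formula:
  COP = T_hot_K / (T_hot_K - T_cold_K) = 314.15 / 41.0
  COP = 7.662

7.662


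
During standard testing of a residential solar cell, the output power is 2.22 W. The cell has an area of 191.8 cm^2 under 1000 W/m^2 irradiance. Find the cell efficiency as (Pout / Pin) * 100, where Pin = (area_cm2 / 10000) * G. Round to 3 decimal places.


First compute the input power:
  Pin = area_cm2 / 10000 * G = 191.8 / 10000 * 1000 = 19.18 W
Then compute efficiency:
  Efficiency = (Pout / Pin) * 100 = (2.22 / 19.18) * 100
  Efficiency = 11.575%

11.575


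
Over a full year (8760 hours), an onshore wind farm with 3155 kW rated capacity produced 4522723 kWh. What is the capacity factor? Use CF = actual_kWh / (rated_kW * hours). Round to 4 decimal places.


Capacity factor = actual output / maximum possible output
Maximum possible = rated * hours = 3155 * 8760 = 27637800 kWh
CF = 4522723 / 27637800
CF = 0.1636

0.1636


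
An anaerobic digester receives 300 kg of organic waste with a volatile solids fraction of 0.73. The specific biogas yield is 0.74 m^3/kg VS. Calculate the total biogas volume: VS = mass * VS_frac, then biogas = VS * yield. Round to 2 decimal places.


Compute volatile solids:
  VS = mass * VS_fraction = 300 * 0.73 = 219.0 kg
Calculate biogas volume:
  Biogas = VS * specific_yield = 219.0 * 0.74
  Biogas = 162.06 m^3

162.06


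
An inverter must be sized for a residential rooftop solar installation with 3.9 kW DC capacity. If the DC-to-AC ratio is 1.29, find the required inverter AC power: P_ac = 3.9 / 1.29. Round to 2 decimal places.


The inverter AC capacity is determined by the DC/AC ratio.
Given: P_dc = 3.9 kW, DC/AC ratio = 1.29
P_ac = P_dc / ratio = 3.9 / 1.29
P_ac = 3.02 kW

3.02


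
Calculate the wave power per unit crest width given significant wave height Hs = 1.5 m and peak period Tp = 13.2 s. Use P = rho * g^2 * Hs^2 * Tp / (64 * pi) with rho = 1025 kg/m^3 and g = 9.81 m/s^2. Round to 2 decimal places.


Apply wave power formula:
  g^2 = 9.81^2 = 96.2361
  Hs^2 = 1.5^2 = 2.25
  Numerator = rho * g^2 * Hs^2 * Tp = 1025 * 96.2361 * 2.25 * 13.2 = 2929667.47
  Denominator = 64 * pi = 201.0619
  P = 2929667.47 / 201.0619 = 14570.97 W/m

14570.97


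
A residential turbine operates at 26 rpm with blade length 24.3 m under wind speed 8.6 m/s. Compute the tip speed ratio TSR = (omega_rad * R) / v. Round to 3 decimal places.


Convert rotational speed to rad/s:
  omega = 26 * 2 * pi / 60 = 2.7227 rad/s
Compute tip speed:
  v_tip = omega * R = 2.7227 * 24.3 = 66.162 m/s
Tip speed ratio:
  TSR = v_tip / v_wind = 66.162 / 8.6 = 7.693

7.693


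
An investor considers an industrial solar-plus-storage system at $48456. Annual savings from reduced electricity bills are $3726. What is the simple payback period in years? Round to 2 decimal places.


Simple payback period = initial cost / annual savings
Payback = 48456 / 3726
Payback = 13.00 years

13.00


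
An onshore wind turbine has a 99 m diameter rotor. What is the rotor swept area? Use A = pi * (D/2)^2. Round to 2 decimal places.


Compute the rotor radius:
  r = D / 2 = 99 / 2 = 49.5 m
Calculate swept area:
  A = pi * r^2 = pi * 49.5^2
  A = 7697.69 m^2

7697.69


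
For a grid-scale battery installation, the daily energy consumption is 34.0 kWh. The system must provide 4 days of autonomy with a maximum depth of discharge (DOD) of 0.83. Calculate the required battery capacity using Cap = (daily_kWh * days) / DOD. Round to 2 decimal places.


Total energy needed = daily * days = 34.0 * 4 = 136.0 kWh
Account for depth of discharge:
  Cap = total_energy / DOD = 136.0 / 0.83
  Cap = 163.86 kWh

163.86


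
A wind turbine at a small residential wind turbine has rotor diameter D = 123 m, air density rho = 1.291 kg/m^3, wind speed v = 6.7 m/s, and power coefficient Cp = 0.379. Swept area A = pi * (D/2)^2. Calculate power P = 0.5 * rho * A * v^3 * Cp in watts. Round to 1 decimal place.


Step 1 -- Compute swept area:
  A = pi * (D/2)^2 = pi * (123/2)^2 = 11882.29 m^2
Step 2 -- Apply wind power equation:
  P = 0.5 * rho * A * v^3 * Cp
  v^3 = 6.7^3 = 300.763
  P = 0.5 * 1.291 * 11882.29 * 300.763 * 0.379
  P = 874299.0 W

874299.0


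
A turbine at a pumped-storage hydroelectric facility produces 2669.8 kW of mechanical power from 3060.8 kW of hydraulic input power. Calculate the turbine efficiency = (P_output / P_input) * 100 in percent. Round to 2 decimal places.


Turbine efficiency = (output power / input power) * 100
eta = (2669.8 / 3060.8) * 100
eta = 87.23%

87.23


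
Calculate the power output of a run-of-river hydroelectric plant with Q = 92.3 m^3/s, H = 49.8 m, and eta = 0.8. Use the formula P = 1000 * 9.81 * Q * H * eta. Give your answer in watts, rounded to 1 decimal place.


Apply the hydropower formula P = rho * g * Q * H * eta
rho * g = 1000 * 9.81 = 9810.0
P = 9810.0 * 92.3 * 49.8 * 0.8
P = 36073645.9 W

36073645.9


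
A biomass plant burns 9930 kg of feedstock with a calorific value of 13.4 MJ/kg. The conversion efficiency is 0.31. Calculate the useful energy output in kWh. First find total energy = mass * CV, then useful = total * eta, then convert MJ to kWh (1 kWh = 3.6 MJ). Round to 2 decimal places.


Total energy = mass * CV = 9930 * 13.4 = 133062.0 MJ
Useful energy = total * eta = 133062.0 * 0.31 = 41249.22 MJ
Convert to kWh: 41249.22 / 3.6
Useful energy = 11458.12 kWh

11458.12


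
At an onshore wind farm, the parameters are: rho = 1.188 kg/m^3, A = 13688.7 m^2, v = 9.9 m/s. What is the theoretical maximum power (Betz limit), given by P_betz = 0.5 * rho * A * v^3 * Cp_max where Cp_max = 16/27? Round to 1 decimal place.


The Betz coefficient Cp_max = 16/27 = 0.5926
v^3 = 9.9^3 = 970.299
P_betz = 0.5 * rho * A * v^3 * Cp_max
P_betz = 0.5 * 1.188 * 13688.7 * 970.299 * 0.5926
P_betz = 4675310.4 W

4675310.4


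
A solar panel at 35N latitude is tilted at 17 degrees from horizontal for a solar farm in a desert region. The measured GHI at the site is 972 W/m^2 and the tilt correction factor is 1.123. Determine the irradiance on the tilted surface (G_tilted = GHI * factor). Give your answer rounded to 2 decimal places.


Identify the given values:
  GHI = 972 W/m^2, tilt correction factor = 1.123
Apply the formula G_tilted = GHI * factor:
  G_tilted = 972 * 1.123
  G_tilted = 1091.56 W/m^2

1091.56


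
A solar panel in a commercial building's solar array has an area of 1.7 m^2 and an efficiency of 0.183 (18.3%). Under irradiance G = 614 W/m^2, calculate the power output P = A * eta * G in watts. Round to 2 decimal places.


Use the solar power formula P = A * eta * G.
Given: A = 1.7 m^2, eta = 0.183, G = 614 W/m^2
P = 1.7 * 0.183 * 614
P = 191.02 W

191.02


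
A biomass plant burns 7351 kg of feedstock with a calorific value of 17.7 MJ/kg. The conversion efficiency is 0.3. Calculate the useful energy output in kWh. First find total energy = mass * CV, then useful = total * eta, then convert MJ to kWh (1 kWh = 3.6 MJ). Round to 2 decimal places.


Total energy = mass * CV = 7351 * 17.7 = 130112.7 MJ
Useful energy = total * eta = 130112.7 * 0.3 = 39033.81 MJ
Convert to kWh: 39033.81 / 3.6
Useful energy = 10842.73 kWh

10842.73


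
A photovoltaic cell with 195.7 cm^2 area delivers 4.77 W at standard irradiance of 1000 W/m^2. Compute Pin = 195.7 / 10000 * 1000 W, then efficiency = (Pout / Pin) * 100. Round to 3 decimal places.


First compute the input power:
  Pin = area_cm2 / 10000 * G = 195.7 / 10000 * 1000 = 19.57 W
Then compute efficiency:
  Efficiency = (Pout / Pin) * 100 = (4.77 / 19.57) * 100
  Efficiency = 24.374%

24.374


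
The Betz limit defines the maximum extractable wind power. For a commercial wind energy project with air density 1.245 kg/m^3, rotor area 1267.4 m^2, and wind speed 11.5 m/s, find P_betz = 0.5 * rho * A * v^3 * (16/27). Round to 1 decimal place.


The Betz coefficient Cp_max = 16/27 = 0.5926
v^3 = 11.5^3 = 1520.875
P_betz = 0.5 * rho * A * v^3 * Cp_max
P_betz = 0.5 * 1.245 * 1267.4 * 1520.875 * 0.5926
P_betz = 711054.4 W

711054.4


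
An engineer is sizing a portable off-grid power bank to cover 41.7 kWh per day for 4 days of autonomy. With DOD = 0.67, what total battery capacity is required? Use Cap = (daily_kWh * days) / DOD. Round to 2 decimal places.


Total energy needed = daily * days = 41.7 * 4 = 166.8 kWh
Account for depth of discharge:
  Cap = total_energy / DOD = 166.8 / 0.67
  Cap = 248.96 kWh

248.96


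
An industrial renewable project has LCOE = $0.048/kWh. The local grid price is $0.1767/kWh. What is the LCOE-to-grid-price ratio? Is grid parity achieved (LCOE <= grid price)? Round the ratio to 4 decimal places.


Compare LCOE to grid price:
  LCOE = $0.048/kWh, Grid price = $0.1767/kWh
  Ratio = LCOE / grid_price = 0.048 / 0.1767 = 0.2716
  Grid parity achieved (ratio <= 1)? yes

0.2716


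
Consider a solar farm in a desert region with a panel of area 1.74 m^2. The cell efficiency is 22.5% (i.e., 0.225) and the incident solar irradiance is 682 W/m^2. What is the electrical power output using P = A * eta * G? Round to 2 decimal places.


Use the solar power formula P = A * eta * G.
Given: A = 1.74 m^2, eta = 0.225, G = 682 W/m^2
P = 1.74 * 0.225 * 682
P = 267.00 W

267.00


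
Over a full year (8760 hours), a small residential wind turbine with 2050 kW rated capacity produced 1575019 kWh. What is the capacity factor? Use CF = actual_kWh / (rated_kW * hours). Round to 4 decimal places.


Capacity factor = actual output / maximum possible output
Maximum possible = rated * hours = 2050 * 8760 = 17958000 kWh
CF = 1575019 / 17958000
CF = 0.0877

0.0877


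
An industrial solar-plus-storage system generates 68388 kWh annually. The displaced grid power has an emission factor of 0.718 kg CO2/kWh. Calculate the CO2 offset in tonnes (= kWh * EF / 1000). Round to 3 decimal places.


CO2 offset in kg = generation * emission_factor
CO2 offset = 68388 * 0.718 = 49102.58 kg
Convert to tonnes:
  CO2 offset = 49102.58 / 1000 = 49.103 tonnes

49.103


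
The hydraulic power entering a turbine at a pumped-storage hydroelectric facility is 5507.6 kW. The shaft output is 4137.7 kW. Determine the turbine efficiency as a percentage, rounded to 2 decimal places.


Turbine efficiency = (output power / input power) * 100
eta = (4137.7 / 5507.6) * 100
eta = 75.13%

75.13


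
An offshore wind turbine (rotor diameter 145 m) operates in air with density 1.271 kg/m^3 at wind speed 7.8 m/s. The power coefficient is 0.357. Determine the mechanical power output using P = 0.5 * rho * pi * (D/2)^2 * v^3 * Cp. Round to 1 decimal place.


Step 1 -- Compute swept area:
  A = pi * (D/2)^2 = pi * (145/2)^2 = 16513.0 m^2
Step 2 -- Apply wind power equation:
  P = 0.5 * rho * A * v^3 * Cp
  v^3 = 7.8^3 = 474.552
  P = 0.5 * 1.271 * 16513.0 * 474.552 * 0.357
  P = 1777843.2 W

1777843.2


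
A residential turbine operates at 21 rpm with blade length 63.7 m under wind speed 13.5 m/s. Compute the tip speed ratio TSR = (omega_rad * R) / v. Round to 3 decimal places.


Convert rotational speed to rad/s:
  omega = 21 * 2 * pi / 60 = 2.1991 rad/s
Compute tip speed:
  v_tip = omega * R = 2.1991 * 63.7 = 140.084 m/s
Tip speed ratio:
  TSR = v_tip / v_wind = 140.084 / 13.5 = 10.377

10.377


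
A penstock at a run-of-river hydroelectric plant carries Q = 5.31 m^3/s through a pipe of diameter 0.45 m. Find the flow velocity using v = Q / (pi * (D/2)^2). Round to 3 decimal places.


Compute pipe cross-sectional area:
  A = pi * (D/2)^2 = pi * (0.45/2)^2 = 0.159 m^2
Calculate velocity:
  v = Q / A = 5.31 / 0.159
  v = 33.387 m/s

33.387


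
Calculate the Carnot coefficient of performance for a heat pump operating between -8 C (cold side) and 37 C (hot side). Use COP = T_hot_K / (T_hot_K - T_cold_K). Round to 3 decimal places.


Convert to Kelvin:
  T_hot = 37 + 273.15 = 310.15 K
  T_cold = -8 + 273.15 = 265.15 K
Apply Carnot COP formula:
  COP = T_hot_K / (T_hot_K - T_cold_K) = 310.15 / 45.0
  COP = 6.892

6.892


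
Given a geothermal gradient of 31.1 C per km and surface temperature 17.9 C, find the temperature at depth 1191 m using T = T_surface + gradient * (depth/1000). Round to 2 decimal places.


Convert depth to km: 1191 / 1000 = 1.191 km
Temperature increase = gradient * depth_km = 31.1 * 1.191 = 37.04 C
Temperature at depth = T_surface + delta_T = 17.9 + 37.04
T = 54.94 C

54.94


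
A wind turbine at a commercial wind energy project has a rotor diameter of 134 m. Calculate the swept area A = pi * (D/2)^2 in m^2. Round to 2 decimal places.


Compute the rotor radius:
  r = D / 2 = 134 / 2 = 67.0 m
Calculate swept area:
  A = pi * r^2 = pi * 67.0^2
  A = 14102.61 m^2

14102.61


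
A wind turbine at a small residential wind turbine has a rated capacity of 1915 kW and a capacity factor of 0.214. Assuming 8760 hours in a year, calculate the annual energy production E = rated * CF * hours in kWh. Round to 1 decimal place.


Annual energy = rated_kW * capacity_factor * hours_per_year
Given: P_rated = 1915 kW, CF = 0.214, hours = 8760
E = 1915 * 0.214 * 8760
E = 3589935.6 kWh

3589935.6
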